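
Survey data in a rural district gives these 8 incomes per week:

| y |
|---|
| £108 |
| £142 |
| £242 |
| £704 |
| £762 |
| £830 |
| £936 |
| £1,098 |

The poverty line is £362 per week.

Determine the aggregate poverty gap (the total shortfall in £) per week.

Below the line: £108, £142, £242 (q = 3 of N = 8).
Individual gaps: 362−108 = 254; 362−142 = 220; 362−242 = 120.
Aggregate gap = £594.

£594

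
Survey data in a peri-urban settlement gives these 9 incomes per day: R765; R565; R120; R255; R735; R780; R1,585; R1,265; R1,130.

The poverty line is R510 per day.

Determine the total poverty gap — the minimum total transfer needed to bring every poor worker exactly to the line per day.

R645

Below the line: R120, R255 (q = 2 of N = 9).
Individual gaps: 510−120 = 390; 510−255 = 255.
Aggregate gap = R645.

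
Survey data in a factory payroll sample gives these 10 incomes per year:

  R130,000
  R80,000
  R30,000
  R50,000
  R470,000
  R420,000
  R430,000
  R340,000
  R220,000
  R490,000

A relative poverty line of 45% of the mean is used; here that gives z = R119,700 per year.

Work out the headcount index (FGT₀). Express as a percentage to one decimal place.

30.0%

3 of the 10 families have income below R119,700.
H = 3/10 = 30.0%.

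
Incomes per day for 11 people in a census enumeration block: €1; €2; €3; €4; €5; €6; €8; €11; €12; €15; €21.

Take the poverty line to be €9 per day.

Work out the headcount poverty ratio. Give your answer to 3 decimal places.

0.636

7 of the 11 people have income below €9.
H = 7/11 = 0.636.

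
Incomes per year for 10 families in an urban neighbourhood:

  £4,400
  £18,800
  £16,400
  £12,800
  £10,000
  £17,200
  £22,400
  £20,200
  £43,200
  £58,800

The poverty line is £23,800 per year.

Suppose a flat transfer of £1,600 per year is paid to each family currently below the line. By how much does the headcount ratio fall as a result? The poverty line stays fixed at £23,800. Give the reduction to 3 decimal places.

0.100

Before: below the line — £4,400, £10,000, £12,800, £16,400, £17,200, £18,800, £20,200, £22,400; headcount ratio = 0.80000.
After the £1,600 transfer: below the line — £6,000, £11,600, £14,400, £18,000, £18,800, £20,400, £21,800; headcount ratio = 0.70000.
Reduction = 0.80000 − 0.70000 = 0.100.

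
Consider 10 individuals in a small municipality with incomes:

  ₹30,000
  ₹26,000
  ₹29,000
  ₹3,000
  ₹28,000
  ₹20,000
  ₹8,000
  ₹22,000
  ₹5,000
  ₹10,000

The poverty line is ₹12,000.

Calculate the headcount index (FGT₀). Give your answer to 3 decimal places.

4 of the 10 individuals have income below ₹12,000.
H = 4/10 = 0.400.

0.400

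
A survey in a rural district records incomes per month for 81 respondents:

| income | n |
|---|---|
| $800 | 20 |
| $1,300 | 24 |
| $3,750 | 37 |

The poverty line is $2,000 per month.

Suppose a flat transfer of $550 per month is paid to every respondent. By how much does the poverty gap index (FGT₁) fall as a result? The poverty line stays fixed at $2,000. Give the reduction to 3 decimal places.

Before: below the line — 20×$800, 24×$1,300; poverty gap index (FGT₁) = 0.25185.
After the $550 transfer: below the line — 20×$1,350, 24×$1,850; poverty gap index (FGT₁) = 0.10247.
Reduction = 0.25185 − 0.10247 = 0.149.

0.149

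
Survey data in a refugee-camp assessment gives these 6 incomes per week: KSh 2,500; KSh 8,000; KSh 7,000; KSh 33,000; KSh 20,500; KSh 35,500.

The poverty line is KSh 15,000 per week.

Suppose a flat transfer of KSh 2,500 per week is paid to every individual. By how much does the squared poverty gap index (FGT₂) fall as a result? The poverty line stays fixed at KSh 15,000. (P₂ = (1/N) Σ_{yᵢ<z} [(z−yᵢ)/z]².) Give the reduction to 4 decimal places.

Before: below the line — KSh 2,500, KSh 7,000, KSh 8,000; squared poverty gap index (FGT₂) = 0.199444.
After the KSh 2,500 transfer: below the line — KSh 5,000, KSh 9,500, KSh 10,500; squared poverty gap index (FGT₂) = 0.111481.
Reduction = 0.199444 − 0.111481 = 0.0880.

0.0880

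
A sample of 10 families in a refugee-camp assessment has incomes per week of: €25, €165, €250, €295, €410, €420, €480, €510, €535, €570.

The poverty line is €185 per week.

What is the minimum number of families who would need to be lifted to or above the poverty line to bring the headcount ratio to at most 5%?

2

2 of the 10 families are poor, so H = 2/10 = 0.200.
A headcount ratio of at most 5% allows at most ⌊0.05 × 10⌋ = 0 poor families.
So at least 2 − 0 = 2 must be lifted.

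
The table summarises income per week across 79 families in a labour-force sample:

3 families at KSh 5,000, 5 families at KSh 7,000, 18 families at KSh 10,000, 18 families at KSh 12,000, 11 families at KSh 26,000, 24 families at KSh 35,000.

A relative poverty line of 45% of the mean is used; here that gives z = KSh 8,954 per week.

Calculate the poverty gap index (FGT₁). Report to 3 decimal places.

0.031

Poor units: 3×KSh 5,000, 5×KSh 7,000 (q = 8 of N = 79).
Relative gaps: (8954−5000)/8954 = 0.4416 (×3); (8954−7000)/8954 = 0.2182 (×5).
Sum of shortfalls = 2.415904; P₁ averages over all N: 2.415904 / 79 = 0.031.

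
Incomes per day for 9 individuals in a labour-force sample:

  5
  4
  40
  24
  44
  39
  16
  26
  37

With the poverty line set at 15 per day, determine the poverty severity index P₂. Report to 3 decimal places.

Poor units: 4, 5 (q = 2 of N = 9).
Gap ratios (z−y)/z: (15−4)/15 = 0.7333; (15−5)/15 = 0.6667.
Squared: 0.5378; 0.4444.
Sum = 0.982222; P₂ = 0.982222 / 9 = 0.109.

0.109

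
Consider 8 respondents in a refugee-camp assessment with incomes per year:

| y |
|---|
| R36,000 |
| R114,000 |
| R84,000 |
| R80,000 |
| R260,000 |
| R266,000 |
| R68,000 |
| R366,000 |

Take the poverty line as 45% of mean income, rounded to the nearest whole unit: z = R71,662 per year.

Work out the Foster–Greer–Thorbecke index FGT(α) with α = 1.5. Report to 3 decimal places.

0.045

Poor units: R36,000, R68,000 (q = 2 of N = 8).
Shortfall ratios: (71662−36000)/71662 = 0.4976; (71662−68000)/71662 = 0.0511.
Raised to α = 1.5: 0.35105; 0.01155.
Sum = 0.362607; FGT(1.5) = 0.362607 / 8 = 0.045.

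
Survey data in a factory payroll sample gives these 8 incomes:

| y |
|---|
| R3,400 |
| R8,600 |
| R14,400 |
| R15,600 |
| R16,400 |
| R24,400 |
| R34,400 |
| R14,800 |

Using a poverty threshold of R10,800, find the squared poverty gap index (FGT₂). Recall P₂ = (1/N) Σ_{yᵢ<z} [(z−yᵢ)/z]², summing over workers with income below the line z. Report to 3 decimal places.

0.064

Below the line: R3,400, R8,600 (q = 2 of N = 8).
Normalized shortfalls: (10800−3400)/10800 = 0.6852; (10800−8600)/10800 = 0.2037.
Squared: 0.4695; 0.0415.
Sum = 0.510974; P₂ = 0.510974 / 8 = 0.064.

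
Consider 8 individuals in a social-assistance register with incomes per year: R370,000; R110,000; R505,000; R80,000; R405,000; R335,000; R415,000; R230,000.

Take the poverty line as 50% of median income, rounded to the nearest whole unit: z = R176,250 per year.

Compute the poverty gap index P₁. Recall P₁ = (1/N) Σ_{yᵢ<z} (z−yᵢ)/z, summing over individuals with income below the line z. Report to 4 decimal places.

0.1152

Below the line: R80,000, R110,000 (q = 2 of N = 8).
Gap ratios (z−y)/z: (176250−80000)/176250 = 0.5461; (176250−110000)/176250 = 0.3759.
Σ = 0.921986. Dividing by the full population N = 8 gives P₁ = 0.1152.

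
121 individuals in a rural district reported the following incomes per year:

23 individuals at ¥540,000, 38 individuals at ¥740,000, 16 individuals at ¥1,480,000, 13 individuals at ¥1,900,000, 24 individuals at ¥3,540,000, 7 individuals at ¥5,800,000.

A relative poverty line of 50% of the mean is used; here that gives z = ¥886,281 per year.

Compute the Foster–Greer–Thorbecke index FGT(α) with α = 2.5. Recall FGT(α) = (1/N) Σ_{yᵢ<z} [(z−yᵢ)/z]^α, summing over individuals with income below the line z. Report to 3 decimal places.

Below the line: 23×¥540,000, 38×¥740,000 (q = 61 of N = 121).
Normalized shortfalls: (886281−540000)/886281 = 0.3907 (×23); (886281−740000)/886281 = 0.1651 (×38).
Raised to α = 2.5: 0.09542 (×23); 0.01107 (×38).
Sum = 2.615235; FGT(2.5) = 2.615235 / 121 = 0.022.

0.022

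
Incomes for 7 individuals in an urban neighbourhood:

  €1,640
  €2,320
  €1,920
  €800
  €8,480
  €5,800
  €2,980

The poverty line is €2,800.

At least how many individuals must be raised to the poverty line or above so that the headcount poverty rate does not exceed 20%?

4 of the 7 individuals are poor, so H = 4/7 = 0.571.
A headcount ratio of at most 20% allows at most ⌊0.20 × 7⌋ = 1 poor individuals.
So at least 4 − 1 = 3 must be lifted.

3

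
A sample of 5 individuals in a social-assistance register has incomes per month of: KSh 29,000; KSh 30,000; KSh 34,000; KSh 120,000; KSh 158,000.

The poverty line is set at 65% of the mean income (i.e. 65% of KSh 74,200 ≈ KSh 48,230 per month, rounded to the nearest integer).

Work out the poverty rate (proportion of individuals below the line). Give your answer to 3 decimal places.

3 of the 5 individuals have income below KSh 48,230.
H = 3/5 = 0.600.

0.600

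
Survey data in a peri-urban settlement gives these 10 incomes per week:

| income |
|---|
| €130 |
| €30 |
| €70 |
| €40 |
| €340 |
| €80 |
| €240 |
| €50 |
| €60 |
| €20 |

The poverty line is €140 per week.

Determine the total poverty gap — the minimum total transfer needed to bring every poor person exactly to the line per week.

Incomes under z: €20, €30, €40, €50, €60, €70, €80, €130 (q = 8 of N = 10).
Individual gaps: 140−20 = 120; 140−30 = 110; 140−40 = 100; 140−50 = 90; 140−60 = 80; 140−70 = 70; 140−80 = 60; 140−130 = 10.
Aggregate gap = €640.

€640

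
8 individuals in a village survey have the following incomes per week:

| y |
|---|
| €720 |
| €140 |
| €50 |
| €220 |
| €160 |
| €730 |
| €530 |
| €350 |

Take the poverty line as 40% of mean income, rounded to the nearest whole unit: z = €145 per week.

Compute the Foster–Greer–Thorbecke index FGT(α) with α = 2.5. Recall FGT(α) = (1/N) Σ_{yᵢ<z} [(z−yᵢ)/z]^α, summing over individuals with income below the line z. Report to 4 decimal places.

Poor units: €50, €140 (q = 2 of N = 8).
Normalized shortfalls: (145−50)/145 = 0.6552; (145−140)/145 = 0.0345.
Raised to α = 2.5: 0.34745; 0.00022.
Sum = 0.347668; FGT(2.5) = 0.347668 / 8 = 0.0435.

0.0435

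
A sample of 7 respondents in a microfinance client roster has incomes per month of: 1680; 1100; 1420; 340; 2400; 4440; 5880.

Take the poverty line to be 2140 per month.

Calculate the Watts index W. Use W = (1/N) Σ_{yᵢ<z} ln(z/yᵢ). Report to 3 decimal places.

0.451

Below the line: 340, 1100, 1420, 1680 (q = 4 of N = 7).
Log shortfalls: ln(2140/340) = 1.8396; ln(2140/1100) = 0.6655; ln(2140/1420) = 0.4101; ln(2140/1680) = 0.2420.
W = 3.157272 / 7 = 0.451.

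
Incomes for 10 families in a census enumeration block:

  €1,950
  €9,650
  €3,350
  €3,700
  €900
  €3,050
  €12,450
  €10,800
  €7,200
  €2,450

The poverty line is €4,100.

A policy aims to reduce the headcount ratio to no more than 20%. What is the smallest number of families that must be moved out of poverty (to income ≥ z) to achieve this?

4

Currently q = 6 of N = 10 are below the line (H = 0.600).
A headcount ratio of at most 20% allows at most ⌊0.20 × 10⌋ = 2 poor families.
So at least 6 − 2 = 4 must be lifted.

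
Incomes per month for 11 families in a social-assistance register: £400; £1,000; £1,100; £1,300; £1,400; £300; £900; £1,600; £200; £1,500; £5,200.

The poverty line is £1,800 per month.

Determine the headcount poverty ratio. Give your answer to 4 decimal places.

0.9091

10 of the 11 families have income below £1,800.
H = 10/11 = 0.9091.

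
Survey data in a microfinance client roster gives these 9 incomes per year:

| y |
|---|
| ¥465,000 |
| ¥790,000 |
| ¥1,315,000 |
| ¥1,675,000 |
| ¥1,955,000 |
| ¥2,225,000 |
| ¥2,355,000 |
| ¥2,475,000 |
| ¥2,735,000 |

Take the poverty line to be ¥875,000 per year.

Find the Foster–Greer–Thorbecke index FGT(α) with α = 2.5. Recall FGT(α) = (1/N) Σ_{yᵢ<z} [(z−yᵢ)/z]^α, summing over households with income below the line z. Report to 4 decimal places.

Below z: ¥465,000, ¥790,000 (q = 2 of N = 9).
Relative gaps: (875000−465000)/875000 = 0.4686; (875000−790000)/875000 = 0.0971.
Raised to α = 2.5: 0.15029; 0.00294.
Sum = 0.153234; FGT(2.5) = 0.153234 / 9 = 0.0170.

0.0170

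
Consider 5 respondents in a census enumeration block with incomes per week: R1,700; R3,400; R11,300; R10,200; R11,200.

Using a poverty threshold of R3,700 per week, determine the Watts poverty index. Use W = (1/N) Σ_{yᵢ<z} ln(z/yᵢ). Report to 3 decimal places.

Below z: R1,700, R3,400 (q = 2 of N = 5).
Log gaps: ln(3700/1700) = 0.7777; ln(3700/3400) = 0.0846.
W = 0.862262 / 5 = 0.172.

0.172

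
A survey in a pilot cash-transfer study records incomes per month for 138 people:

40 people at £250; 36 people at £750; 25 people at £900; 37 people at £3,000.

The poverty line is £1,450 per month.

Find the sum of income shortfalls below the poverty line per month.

£86,950

Incomes under z: 40×£250, 36×£750, 25×£900 (q = 101 of N = 138).
Individual gaps: 40×(1450−250) = 48000; 36×(1450−750) = 25200; 25×(1450−900) = 13750.
Aggregate gap = £86,950.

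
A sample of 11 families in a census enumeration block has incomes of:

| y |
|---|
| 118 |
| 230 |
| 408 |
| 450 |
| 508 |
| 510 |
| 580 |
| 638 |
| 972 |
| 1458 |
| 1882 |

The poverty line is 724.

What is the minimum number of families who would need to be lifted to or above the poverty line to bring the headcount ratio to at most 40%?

4

Currently q = 8 of N = 11 are below the line (H = 0.727).
A headcount ratio of at most 40% allows at most ⌊0.40 × 11⌋ = 4 poor families.
So at least 8 − 4 = 4 must be lifted.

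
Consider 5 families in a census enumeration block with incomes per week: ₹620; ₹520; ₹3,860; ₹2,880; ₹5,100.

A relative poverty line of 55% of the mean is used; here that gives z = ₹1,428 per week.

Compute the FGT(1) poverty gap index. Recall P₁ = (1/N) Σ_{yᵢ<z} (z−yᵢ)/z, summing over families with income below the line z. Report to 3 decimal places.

0.240

Below the line: ₹520, ₹620 (q = 2 of N = 5).
Gap ratios (z−y)/z: (1428−520)/1428 = 0.6359; (1428−620)/1428 = 0.5658.
Σ = 1.201681. Dividing by the full population N = 5 gives P₁ = 0.240.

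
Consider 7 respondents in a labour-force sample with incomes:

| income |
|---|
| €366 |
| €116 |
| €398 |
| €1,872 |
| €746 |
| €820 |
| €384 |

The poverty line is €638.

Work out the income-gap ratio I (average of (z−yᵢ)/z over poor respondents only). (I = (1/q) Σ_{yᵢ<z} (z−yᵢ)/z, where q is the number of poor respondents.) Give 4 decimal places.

0.5047

Below the line: €116, €366, €384, €398 (q = 4 of N = 7).
Shortfall ratios (z−y)/z: 0.8182, 0.4263, 0.3981, 0.3762; sum = 2.018809.
The income-gap ratio divides by q (the poor only): 2.018809 / 4 = 0.5047.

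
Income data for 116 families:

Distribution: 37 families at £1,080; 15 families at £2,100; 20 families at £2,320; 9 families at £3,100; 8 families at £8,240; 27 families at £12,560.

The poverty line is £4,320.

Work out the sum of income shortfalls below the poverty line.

Incomes under z: 37×£1,080, 15×£2,100, 20×£2,320, 9×£3,100 (q = 81 of N = 116).
Individual gaps: 37×(4320−1080) = 119880; 15×(4320−2100) = 33300; 20×(4320−2320) = 40000; 9×(4320−3100) = 10980.
Aggregate gap = £204,160.

£204,160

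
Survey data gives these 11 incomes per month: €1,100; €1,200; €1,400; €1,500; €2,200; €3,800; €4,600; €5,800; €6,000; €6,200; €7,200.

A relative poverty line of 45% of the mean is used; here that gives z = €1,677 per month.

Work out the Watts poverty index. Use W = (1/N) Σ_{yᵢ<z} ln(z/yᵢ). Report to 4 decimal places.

Below z: €1,100, €1,200, €1,400, €1,500 (q = 4 of N = 11).
Log gaps: ln(1677/1100) = 0.4217; ln(1677/1200) = 0.3347; ln(1677/1400) = 0.1805; ln(1677/1500) = 0.1115.
W = 1.048457 / 11 = 0.0953.

0.0953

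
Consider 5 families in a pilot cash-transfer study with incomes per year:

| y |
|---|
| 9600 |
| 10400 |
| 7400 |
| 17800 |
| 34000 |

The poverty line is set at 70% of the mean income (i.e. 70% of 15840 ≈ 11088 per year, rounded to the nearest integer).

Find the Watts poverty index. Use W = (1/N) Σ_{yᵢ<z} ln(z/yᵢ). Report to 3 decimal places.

Below the line: 7400, 9600, 10400 (q = 3 of N = 5).
Log shortfalls: ln(11088/7400) = 0.4044; ln(11088/9600) = 0.1441; ln(11088/10400) = 0.0641.
W = 0.612541 / 5 = 0.123.

0.123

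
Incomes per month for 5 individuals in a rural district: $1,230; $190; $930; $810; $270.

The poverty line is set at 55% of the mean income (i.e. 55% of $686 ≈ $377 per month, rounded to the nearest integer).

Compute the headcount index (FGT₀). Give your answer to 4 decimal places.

0.4000

2 of the 5 individuals have income below $377.
H = 2/5 = 0.4000.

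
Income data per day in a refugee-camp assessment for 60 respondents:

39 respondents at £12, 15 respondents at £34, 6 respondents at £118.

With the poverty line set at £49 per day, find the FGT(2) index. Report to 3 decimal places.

Incomes under z: 39×£12, 15×£34 (q = 54 of N = 60).
Relative gaps: (49−12)/49 = 0.7551 (×39); (49−34)/49 = 0.3061 (×15).
Squared: 0.5702 (×39); 0.0937 (×15).
Sum = 23.642649; P₂ = 23.642649 / 60 = 0.394.

0.394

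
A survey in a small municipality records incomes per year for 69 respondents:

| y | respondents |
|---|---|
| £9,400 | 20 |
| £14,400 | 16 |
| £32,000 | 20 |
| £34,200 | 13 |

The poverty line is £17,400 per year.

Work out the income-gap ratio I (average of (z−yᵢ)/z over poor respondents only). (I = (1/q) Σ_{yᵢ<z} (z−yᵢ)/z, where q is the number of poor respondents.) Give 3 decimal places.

0.332

Below the line: 20×£9,400, 16×£14,400 (q = 36 of N = 69).
Shortfall ratios (z−y)/z: 0.4598 (×20), 0.1724 (×16); sum = 11.954023.
The income-gap ratio divides by q (the poor only): 11.954023 / 36 = 0.332.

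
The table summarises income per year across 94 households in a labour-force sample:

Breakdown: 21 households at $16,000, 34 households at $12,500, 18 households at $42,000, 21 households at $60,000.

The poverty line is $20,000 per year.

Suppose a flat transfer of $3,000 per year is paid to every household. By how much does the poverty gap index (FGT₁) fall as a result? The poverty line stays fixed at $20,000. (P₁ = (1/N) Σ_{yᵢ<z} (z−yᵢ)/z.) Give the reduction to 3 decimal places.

Before: below the line — 34×$12,500, 21×$16,000; poverty gap index (FGT₁) = 0.18032.
After the $3,000 transfer: below the line — 34×$15,500, 21×$19,000; poverty gap index (FGT₁) = 0.09255.
Reduction = 0.18032 − 0.09255 = 0.088.

0.088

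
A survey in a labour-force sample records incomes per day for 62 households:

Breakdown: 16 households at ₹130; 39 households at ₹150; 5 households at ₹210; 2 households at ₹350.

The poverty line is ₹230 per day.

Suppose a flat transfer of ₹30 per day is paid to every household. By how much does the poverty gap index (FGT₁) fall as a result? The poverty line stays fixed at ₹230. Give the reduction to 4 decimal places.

Before: below the line — 16×₹130, 39×₹150, 5×₹210; poverty gap index (FGT₁) = 0.338008.
After the ₹30 transfer: below the line — 16×₹160, 39×₹180; poverty gap index (FGT₁) = 0.215288.
Reduction = 0.338008 − 0.215288 = 0.1227.

0.1227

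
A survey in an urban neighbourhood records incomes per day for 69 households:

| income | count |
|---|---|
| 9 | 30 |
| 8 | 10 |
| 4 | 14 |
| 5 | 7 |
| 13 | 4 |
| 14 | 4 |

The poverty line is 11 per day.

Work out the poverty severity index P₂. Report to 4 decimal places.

Incomes under z: 14×4, 7×5, 10×8, 30×9 (q = 61 of N = 69).
Gap ratios (z−y)/z: (11−4)/11 = 0.6364 (×14); (11−5)/11 = 0.5455 (×7); (11−8)/11 = 0.2727 (×10); (11−9)/11 = 0.1818 (×30).
Squared: 0.4050 (×14); 0.2975 (×7); 0.0744 (×10); 0.0331 (×30).
Sum = 9.487603; P₂ = 9.487603 / 69 = 0.1375.

0.1375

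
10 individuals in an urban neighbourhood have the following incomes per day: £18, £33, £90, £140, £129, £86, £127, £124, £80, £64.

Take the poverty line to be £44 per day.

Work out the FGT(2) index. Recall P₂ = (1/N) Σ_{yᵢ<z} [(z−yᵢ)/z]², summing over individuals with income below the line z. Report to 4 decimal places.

0.0412

Poor units: £18, £33 (q = 2 of N = 10).
Normalized shortfalls: (44−18)/44 = 0.5909; (44−33)/44 = 0.2500.
Squared: 0.3492; 0.0625.
Sum = 0.411674; P₂ = 0.411674 / 10 = 0.0412.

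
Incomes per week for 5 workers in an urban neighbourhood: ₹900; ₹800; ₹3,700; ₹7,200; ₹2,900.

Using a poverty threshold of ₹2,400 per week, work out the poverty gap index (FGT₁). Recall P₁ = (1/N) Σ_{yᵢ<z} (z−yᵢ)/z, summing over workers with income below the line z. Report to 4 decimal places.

0.2583

Below the line: ₹800, ₹900 (q = 2 of N = 5).
Shortfall ratios: (2400−800)/2400 = 0.6667; (2400−900)/2400 = 0.6250.
Sum of shortfalls = 1.291667; P₁ averages over all N: 1.291667 / 5 = 0.2583.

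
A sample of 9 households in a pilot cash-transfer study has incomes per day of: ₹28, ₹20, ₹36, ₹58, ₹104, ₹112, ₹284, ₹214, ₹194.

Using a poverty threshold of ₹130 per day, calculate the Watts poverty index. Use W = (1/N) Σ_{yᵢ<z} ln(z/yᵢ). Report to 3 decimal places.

Poor units: ₹20, ₹28, ₹36, ₹58, ₹104, ₹112 (q = 6 of N = 9).
Log gaps: ln(130/20) = 1.8718; ln(130/28) = 1.5353; ln(130/36) = 1.2840; ln(130/58) = 0.8071; ln(130/104) = 0.2231; ln(130/112) = 0.1490.
W = 5.870418 / 9 = 0.652.

0.652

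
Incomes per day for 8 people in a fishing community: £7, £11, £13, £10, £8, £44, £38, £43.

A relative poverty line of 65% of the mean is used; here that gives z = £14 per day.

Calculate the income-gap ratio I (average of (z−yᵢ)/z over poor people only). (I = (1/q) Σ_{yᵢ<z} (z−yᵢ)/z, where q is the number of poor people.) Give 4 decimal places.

0.3000

Below z: £7, £8, £10, £11, £13 (q = 5 of N = 8).
Relative gaps: 0.5000, 0.4286, 0.2857, 0.2143, 0.0714; sum = 1.500000.
I averages over the q = 5 poor units only: 1.500000 / 5 = 0.3000.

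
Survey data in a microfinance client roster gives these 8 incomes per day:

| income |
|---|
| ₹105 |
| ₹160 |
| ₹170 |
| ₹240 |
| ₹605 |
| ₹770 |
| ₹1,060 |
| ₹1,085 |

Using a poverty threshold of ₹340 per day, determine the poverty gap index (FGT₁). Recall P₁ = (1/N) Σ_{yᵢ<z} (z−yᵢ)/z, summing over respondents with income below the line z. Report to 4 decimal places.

0.2518

Below z: ₹105, ₹160, ₹170, ₹240 (q = 4 of N = 8).
Gap ratios (z−y)/z: (340−105)/340 = 0.6912; (340−160)/340 = 0.5294; (340−170)/340 = 0.5000; (340−240)/340 = 0.2941.
Sum of shortfalls = 2.014706; P₁ averages over all N: 2.014706 / 8 = 0.2518.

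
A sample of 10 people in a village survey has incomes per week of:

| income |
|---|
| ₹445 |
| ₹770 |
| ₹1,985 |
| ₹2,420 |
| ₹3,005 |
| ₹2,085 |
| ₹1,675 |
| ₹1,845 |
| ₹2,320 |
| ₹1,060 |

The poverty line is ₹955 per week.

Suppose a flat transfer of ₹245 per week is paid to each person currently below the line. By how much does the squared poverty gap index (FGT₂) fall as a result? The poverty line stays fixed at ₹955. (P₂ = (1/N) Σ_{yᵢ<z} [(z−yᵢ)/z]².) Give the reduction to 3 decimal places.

0.025

Before: below the line — ₹445, ₹770; squared poverty gap index (FGT₂) = 0.03227.
After the ₹245 transfer: below the line — ₹690; squared poverty gap index (FGT₂) = 0.00770.
Reduction = 0.03227 − 0.00770 = 0.025.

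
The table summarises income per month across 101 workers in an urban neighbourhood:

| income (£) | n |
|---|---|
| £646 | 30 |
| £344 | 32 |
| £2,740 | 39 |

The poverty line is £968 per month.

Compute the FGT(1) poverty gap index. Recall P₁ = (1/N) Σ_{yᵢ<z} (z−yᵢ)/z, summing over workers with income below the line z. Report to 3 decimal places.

0.303

Below the line: 32×£344, 30×£646 (q = 62 of N = 101).
Shortfall ratios: (968−344)/968 = 0.6446 (×32); (968−646)/968 = 0.3326 (×30).
Σ = 30.607438. Dividing by the full population N = 101 gives P₁ = 0.303.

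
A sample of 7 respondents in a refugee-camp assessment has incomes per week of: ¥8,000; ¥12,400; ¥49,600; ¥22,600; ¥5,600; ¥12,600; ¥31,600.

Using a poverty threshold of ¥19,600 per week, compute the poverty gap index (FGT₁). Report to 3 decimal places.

0.290

Incomes under z: ¥5,600, ¥8,000, ¥12,400, ¥12,600 (q = 4 of N = 7).
Gap ratios (z−y)/z: (19600−5600)/19600 = 0.7143; (19600−8000)/19600 = 0.5918; (19600−12400)/19600 = 0.3673; (19600−12600)/19600 = 0.3571.
Sum of shortfalls = 2.030612; P₁ averages over all N: 2.030612 / 7 = 0.290.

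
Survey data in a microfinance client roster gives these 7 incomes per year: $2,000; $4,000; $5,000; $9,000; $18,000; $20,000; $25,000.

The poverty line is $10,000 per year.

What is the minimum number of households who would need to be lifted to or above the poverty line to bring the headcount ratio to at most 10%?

4

4 of the 7 households are poor, so H = 4/7 = 0.571.
A headcount ratio of at most 10% allows at most ⌊0.10 × 7⌋ = 0 poor households.
So at least 4 − 0 = 4 must be lifted.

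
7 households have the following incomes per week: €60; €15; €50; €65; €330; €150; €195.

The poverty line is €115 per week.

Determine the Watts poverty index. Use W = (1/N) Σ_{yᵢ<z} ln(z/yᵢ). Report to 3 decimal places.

Poor units: €15, €50, €60, €65 (q = 4 of N = 7).
Log shortfalls: ln(115/15) = 2.0369; ln(115/50) = 0.8329; ln(115/60) = 0.6506; ln(115/65) = 0.5705.
W = 4.090923 / 7 = 0.584.

0.584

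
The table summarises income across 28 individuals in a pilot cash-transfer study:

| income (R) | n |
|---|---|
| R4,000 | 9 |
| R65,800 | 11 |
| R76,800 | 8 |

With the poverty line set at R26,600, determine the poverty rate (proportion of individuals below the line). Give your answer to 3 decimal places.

0.321

9 of the 28 individuals have income below R26,600.
H = 9/28 = 0.321.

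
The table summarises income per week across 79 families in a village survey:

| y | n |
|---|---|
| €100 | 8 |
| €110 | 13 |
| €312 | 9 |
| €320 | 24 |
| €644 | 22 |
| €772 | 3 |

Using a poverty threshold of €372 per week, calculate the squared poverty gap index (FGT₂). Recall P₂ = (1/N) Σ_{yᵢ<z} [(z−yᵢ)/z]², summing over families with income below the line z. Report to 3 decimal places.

0.145

Incomes under z: 8×€100, 13×€110, 9×€312, 24×€320 (q = 54 of N = 79).
Gap ratios (z−y)/z: (372−100)/372 = 0.7312 (×8); (372−110)/372 = 0.7043 (×13); (372−312)/372 = 0.1613 (×9); (372−320)/372 = 0.1398 (×24).
Squared: 0.5346 (×8); 0.4960 (×13); 0.0260 (×9); 0.0195 (×24).
Sum = 11.428633; P₂ = 11.428633 / 79 = 0.145.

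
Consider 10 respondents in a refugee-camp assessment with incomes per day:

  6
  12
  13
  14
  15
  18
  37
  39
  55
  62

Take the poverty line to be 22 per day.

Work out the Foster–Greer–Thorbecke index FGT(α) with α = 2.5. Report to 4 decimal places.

Below the line: 6, 12, 13, 14, 15, 18 (q = 6 of N = 10).
Relative gaps: (22−6)/22 = 0.7273; (22−12)/22 = 0.4545; (22−13)/22 = 0.4091; (22−14)/22 = 0.3636; (22−15)/22 = 0.3182; (22−18)/22 = 0.1818.
Raised to α = 2.5: 0.45107; 0.13930; 0.10704; 0.07974; 0.05711; 0.01410.
Sum = 0.848349; FGT(2.5) = 0.848349 / 10 = 0.0848.

0.0848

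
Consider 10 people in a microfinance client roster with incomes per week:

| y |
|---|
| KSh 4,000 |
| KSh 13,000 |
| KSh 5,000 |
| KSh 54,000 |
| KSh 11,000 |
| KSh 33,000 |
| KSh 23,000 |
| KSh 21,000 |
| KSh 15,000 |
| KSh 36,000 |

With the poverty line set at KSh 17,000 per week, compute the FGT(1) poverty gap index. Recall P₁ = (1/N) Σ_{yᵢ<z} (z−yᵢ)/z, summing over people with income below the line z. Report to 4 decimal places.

Incomes under z: KSh 4,000, KSh 5,000, KSh 11,000, KSh 13,000, KSh 15,000 (q = 5 of N = 10).
Normalized shortfalls: (17000−4000)/17000 = 0.7647; (17000−5000)/17000 = 0.7059; (17000−11000)/17000 = 0.3529; (17000−13000)/17000 = 0.2353; (17000−15000)/17000 = 0.1176.
Sum of shortfalls = 2.176471; P₁ averages over all N: 2.176471 / 10 = 0.2176.

0.2176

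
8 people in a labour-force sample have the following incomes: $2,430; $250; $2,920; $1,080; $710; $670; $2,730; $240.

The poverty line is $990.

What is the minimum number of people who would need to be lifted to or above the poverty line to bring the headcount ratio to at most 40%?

4 of the 8 people are poor, so H = 4/8 = 0.500.
A headcount ratio of at most 40% allows at most ⌊0.40 × 8⌋ = 3 poor people.
So at least 4 − 3 = 1 must be lifted.

1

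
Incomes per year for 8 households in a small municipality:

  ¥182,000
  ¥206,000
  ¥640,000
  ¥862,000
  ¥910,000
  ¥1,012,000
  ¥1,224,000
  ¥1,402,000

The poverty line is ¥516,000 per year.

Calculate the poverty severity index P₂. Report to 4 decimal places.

Below the line: ¥182,000, ¥206,000 (q = 2 of N = 8).
Relative gaps: (516000−182000)/516000 = 0.6473; (516000−206000)/516000 = 0.6008.
Squared: 0.4190; 0.3609.
Sum = 0.779911; P₂ = 0.779911 / 8 = 0.0975.

0.0975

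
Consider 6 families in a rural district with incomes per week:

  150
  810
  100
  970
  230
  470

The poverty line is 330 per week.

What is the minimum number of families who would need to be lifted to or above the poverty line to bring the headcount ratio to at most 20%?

Currently q = 3 of N = 6 are below the line (H = 0.500).
A headcount ratio of at most 20% allows at most ⌊0.20 × 6⌋ = 1 poor families.
So at least 3 − 1 = 2 must be lifted.

2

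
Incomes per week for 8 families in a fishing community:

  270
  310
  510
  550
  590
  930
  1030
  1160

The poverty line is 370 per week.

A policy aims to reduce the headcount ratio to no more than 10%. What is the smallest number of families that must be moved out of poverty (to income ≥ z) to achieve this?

2

Currently q = 2 of N = 8 are below the line (H = 0.250).
A headcount ratio of at most 10% allows at most ⌊0.10 × 8⌋ = 0 poor families.
So at least 2 − 0 = 2 must be lifted.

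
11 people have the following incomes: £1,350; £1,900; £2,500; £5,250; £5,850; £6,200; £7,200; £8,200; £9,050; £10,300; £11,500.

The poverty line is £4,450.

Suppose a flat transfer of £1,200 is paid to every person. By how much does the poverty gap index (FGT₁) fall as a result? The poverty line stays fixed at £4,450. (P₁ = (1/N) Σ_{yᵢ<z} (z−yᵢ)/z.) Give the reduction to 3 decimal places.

0.074

Before: below the line — £1,350, £1,900, £2,500; poverty gap index (FGT₁) = 0.15526.
After the £1,200 transfer: below the line — £2,550, £3,100, £3,700; poverty gap index (FGT₁) = 0.08172.
Reduction = 0.15526 − 0.08172 = 0.074.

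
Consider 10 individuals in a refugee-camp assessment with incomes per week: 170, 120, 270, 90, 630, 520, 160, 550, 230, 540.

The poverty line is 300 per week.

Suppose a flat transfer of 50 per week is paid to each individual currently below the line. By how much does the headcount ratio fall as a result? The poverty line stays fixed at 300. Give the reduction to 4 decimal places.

0.1000

Before: below the line — 90, 120, 160, 170, 230, 270; headcount ratio = 0.600000.
After the 50 transfer: below the line — 140, 170, 210, 220, 280; headcount ratio = 0.500000.
Reduction = 0.600000 − 0.500000 = 0.1000.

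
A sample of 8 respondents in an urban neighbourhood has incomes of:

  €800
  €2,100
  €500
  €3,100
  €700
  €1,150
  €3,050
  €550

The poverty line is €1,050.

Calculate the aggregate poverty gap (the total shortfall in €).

€1,650

Below the line: €500, €550, €700, €800 (q = 4 of N = 8).
Individual gaps: 1050−500 = 550; 1050−550 = 500; 1050−700 = 350; 1050−800 = 250.
Aggregate gap = €1,650.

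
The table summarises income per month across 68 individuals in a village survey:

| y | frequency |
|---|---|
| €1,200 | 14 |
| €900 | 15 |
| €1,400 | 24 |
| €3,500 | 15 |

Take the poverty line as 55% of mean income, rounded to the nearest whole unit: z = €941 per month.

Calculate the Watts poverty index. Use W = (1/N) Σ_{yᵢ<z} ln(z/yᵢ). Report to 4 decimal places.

Incomes under z: 15×€900 (q = 15 of N = 68).
Log gaps: ln(941/900) = 0.0445 (×15).
W = 0.668226 / 68 = 0.0098.

0.0098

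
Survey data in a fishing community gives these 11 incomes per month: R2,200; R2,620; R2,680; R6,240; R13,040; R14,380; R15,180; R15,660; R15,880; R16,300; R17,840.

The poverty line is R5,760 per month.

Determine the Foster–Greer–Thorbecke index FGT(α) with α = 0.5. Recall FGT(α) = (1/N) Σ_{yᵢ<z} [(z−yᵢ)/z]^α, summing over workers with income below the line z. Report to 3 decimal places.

Poor units: R2,200, R2,620, R2,680 (q = 3 of N = 11).
Gap ratios (z−y)/z: (5760−2200)/5760 = 0.6181; (5760−2620)/5760 = 0.5451; (5760−2680)/5760 = 0.5347.
Raised to α = 0.5: 0.78617; 0.73834; 0.73125.
Sum = 2.255747; FGT(0.5) = 2.255747 / 11 = 0.205.

0.205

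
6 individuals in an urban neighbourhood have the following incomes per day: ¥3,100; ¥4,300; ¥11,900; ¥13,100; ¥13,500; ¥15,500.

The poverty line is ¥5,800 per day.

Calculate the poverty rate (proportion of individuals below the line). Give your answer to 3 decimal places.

0.333

2 of the 6 individuals have income below ¥5,800.
H = 2/6 = 0.333.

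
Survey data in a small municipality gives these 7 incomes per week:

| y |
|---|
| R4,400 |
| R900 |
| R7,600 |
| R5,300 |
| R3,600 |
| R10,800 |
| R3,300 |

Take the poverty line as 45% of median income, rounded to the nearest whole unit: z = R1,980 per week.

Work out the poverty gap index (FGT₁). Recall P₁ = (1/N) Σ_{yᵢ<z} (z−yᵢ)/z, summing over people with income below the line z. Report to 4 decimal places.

Below the line: R900 (q = 1 of N = 7).
Relative gaps: (1980−900)/1980 = 0.5455.
Σ = 0.545455. Dividing by the full population N = 7 gives P₁ = 0.0779.

0.0779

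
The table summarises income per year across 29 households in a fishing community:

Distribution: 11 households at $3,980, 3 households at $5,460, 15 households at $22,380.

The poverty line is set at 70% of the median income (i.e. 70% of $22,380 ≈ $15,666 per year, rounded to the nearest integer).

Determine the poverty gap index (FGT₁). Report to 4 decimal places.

0.3503

Poor units: 11×$3,980, 3×$5,460 (q = 14 of N = 29).
Relative gaps: (15666−3980)/15666 = 0.7459 (×11); (15666−5460)/15666 = 0.6515 (×3).
Σ = 10.159837. Dividing by the full population N = 29 gives P₁ = 0.3503.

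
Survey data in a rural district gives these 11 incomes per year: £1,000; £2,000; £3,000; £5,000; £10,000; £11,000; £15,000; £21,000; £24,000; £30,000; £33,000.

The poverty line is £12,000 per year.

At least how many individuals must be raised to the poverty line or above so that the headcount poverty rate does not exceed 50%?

6 of the 11 individuals are poor, so H = 6/11 = 0.545.
A headcount ratio of at most 50% allows at most ⌊0.50 × 11⌋ = 5 poor individuals.
So at least 6 − 5 = 1 must be lifted.

1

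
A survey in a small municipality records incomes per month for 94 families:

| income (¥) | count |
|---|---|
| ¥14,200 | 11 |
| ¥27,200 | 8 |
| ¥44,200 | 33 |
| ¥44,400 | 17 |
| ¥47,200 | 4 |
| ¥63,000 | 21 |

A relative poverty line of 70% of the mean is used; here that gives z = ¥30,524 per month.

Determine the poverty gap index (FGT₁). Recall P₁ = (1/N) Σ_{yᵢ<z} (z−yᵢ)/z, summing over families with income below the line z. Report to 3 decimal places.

Incomes under z: 11×¥14,200, 8×¥27,200 (q = 19 of N = 94).
Normalized shortfalls: (30524−14200)/30524 = 0.5348 (×11); (30524−27200)/30524 = 0.1089 (×8).
Σ = 6.753899. Dividing by the full population N = 94 gives P₁ = 0.072.

0.072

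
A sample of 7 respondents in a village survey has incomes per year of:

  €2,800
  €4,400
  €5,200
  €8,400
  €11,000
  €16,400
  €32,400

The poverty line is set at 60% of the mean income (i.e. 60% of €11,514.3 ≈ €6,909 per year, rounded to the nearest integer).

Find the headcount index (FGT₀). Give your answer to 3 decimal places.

3 of the 7 respondents have income below €6,909.
H = 3/7 = 0.429.

0.429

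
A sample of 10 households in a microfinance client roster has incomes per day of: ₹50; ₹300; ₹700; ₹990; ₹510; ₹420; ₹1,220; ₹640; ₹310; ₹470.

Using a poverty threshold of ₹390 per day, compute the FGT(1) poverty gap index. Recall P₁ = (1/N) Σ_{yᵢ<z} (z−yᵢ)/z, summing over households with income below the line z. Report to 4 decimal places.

0.1308

Below z: ₹50, ₹300, ₹310 (q = 3 of N = 10).
Relative gaps: (390−50)/390 = 0.8718; (390−300)/390 = 0.2308; (390−310)/390 = 0.2051.
Σ = 1.307692. Dividing by the full population N = 10 gives P₁ = 0.1308.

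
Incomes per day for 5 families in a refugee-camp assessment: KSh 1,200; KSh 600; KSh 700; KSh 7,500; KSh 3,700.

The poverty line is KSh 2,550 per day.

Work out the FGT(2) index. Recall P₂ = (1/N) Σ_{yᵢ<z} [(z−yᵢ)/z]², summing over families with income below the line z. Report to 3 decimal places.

Poor units: KSh 600, KSh 700, KSh 1,200 (q = 3 of N = 5).
Relative gaps: (2550−600)/2550 = 0.7647; (2550−700)/2550 = 0.7255; (2550−1200)/2550 = 0.5294.
Squared: 0.5848; 0.5263; 0.2803.
Sum = 1.391388; P₂ = 1.391388 / 5 = 0.278.

0.278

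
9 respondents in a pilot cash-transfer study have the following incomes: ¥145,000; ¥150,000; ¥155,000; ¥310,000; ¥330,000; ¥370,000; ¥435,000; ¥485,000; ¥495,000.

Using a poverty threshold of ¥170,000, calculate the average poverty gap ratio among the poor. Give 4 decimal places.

Poor units: ¥145,000, ¥150,000, ¥155,000 (q = 3 of N = 9).
Relative gaps: 0.1471, 0.1176, 0.0882; sum = 0.352941.
The income-gap ratio divides by q (the poor only): 0.352941 / 3 = 0.1176.

0.1176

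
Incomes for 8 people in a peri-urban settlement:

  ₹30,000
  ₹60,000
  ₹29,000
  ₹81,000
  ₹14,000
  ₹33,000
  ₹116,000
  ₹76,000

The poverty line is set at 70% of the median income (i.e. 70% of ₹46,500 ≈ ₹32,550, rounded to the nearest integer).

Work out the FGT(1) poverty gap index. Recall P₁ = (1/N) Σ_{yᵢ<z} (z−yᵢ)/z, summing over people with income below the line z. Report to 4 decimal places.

0.0947

Incomes under z: ₹14,000, ₹29,000, ₹30,000 (q = 3 of N = 8).
Shortfall ratios: (32550−14000)/32550 = 0.5699; (32550−29000)/32550 = 0.1091; (32550−30000)/32550 = 0.0783.
Σ = 0.757296. Dividing by the full population N = 8 gives P₁ = 0.0947.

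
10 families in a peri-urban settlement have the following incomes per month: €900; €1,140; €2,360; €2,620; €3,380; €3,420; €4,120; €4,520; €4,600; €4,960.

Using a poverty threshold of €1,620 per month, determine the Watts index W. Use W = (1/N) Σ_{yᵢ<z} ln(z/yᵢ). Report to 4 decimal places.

0.0939

Incomes under z: €900, €1,140 (q = 2 of N = 10).
ln(z/y) terms: ln(1620/900) = 0.5878; ln(1620/1140) = 0.3514.
W = 0.939185 / 10 = 0.0939.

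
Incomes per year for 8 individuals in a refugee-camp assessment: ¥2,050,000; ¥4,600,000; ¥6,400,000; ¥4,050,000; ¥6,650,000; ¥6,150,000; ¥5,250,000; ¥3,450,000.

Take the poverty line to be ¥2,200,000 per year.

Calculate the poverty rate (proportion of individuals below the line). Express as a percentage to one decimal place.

1 of the 8 individuals have income below ¥2,200,000.
H = 1/8 = 12.5%.

12.5%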